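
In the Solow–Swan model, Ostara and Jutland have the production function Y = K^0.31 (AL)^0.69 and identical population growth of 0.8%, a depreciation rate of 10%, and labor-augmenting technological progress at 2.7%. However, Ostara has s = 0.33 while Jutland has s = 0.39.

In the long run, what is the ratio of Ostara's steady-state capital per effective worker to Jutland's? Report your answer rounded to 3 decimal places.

k*_O / k*_J ≈ 0.785

Steady-state k* = [s/(n + g + δ)]^(1/(1−α)), so the ratio is [ (s_O/(n + g + δ)_O) / (s_J/(n + g + δ)_J) ]^1.4493.
s_O/(n + g + δ)_O = 0.33/0.135 = 2.4444; s_J/(n + g + δ)_J = 0.39/0.135 = 2.8889.
Ratio = (2.4444/2.8889)^1.4493 = 0.8461^1.4493 ≈ 0.7849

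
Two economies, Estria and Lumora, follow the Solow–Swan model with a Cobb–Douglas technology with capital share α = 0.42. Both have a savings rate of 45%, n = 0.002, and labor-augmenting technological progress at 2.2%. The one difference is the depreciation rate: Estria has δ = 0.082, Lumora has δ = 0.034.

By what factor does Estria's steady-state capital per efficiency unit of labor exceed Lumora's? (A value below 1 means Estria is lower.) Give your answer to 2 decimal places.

k*_E / k*_L ≈ 0.35

Steady-state k* = [s/(n + g + δ)]^(1/(1−α)), so the ratio is [ (s_E/(n + g + δ)_E) / (s_L/(n + g + δ)_L) ]^1.7241.
s_E/(n + g + δ)_E = 0.45/0.106 = 4.2453; s_L/(n + g + δ)_L = 0.45/0.058 = 7.7586.
Ratio = (4.2453/7.7586)^1.7241 = 0.5472^1.7241 ≈ 0.3536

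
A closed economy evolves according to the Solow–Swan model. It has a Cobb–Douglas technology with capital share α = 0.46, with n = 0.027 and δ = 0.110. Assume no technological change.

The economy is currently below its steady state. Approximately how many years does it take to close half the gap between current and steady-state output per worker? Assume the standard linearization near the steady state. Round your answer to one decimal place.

t_½ ≈ 9.4 years

Near the steady state the convergence rate is λ = (1 − α)(n + δ).
λ = (1 − 0.46) × 0.137 = 0.54 × 0.137 = 0.07398
Half-life = ln 2 / λ = 0.6931 / 0.07398 ≈ 9.37 years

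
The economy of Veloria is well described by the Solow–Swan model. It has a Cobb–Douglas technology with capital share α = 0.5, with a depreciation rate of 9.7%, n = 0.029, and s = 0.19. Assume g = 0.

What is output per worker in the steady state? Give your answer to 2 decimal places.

y* = 1.51

Steady state requires s·f(k) = (n + δ)·k, i.e. s·k^α = (n + δ)·k.
Dividing both sides by k: k^(1−α) = s / (n + δ).
k^0.5 = 0.19 / (0.029 + 0.097) = 0.19 / 0.126 = 1.5079
k* = 1.5079^(1/0.5) ≈ 2.2738
y* = (k*)^α = 2.2738^0.5 ≈ 1.5079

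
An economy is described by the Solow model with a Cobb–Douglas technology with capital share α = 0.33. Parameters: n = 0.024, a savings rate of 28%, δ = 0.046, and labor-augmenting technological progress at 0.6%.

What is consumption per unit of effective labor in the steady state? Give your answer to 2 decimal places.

Steady state requires s·f(k) = (n + g + δ)·k, i.e. s·k^α = (n + g + δ)·k.
Rearranging, k^(1−α) = s / (n + g + δ).
k^0.67 = 0.28 / (0.024 + 0.006 + 0.046) = 0.28 / 0.076 = 3.6842
k* = 3.6842^(1/0.67) ≈ 7.0031
y* = (k*)^α = 7.0031^0.33 ≈ 1.9008
c* = (1 − s)·y* = (1 − 0.28) × 1.9008 ≈ 1.3686

c* ≈ 1.37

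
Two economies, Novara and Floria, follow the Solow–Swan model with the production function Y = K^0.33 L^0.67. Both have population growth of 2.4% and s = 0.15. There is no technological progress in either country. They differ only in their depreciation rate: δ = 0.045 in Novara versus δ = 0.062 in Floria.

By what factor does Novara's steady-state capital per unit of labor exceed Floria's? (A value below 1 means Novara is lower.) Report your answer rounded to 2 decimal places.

k*_N / k*_F ≈ 1.39

Steady-state k* = [s/(n + δ)]^(1/(1−α)), so the ratio is [ (s_N/(n + δ)_N) / (s_F/(n + δ)_F) ]^1.4925.
s_N/(n + δ)_N = 0.15/0.069 = 2.1739; s_F/(n + δ)_F = 0.15/0.086 = 1.7442.
Ratio = (2.1739/1.7442)^1.4925 = 1.2464^1.4925 ≈ 1.3892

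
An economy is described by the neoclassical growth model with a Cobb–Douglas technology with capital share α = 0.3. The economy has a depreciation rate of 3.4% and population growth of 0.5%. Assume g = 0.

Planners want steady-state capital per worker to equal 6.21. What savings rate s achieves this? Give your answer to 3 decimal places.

Steady state requires s·f(k) = (n + δ)·k, i.e. s·k^α = (n + δ)·k.
So s / (n + δ) = (k*)^(1−α) = 6.21^0.7 = 3.5906.
Therefore s = 3.5906 × (n + δ) = 3.5906 × 0.039 = 0.1400.

s ≈ 0.140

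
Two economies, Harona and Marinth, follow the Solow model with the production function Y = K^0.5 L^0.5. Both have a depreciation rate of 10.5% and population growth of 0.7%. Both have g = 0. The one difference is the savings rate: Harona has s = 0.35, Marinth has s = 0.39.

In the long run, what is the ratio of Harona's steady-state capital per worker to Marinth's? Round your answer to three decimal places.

Steady-state k* = [s/(n + δ)]^(1/(1−α)), so the ratio is [ (s_H/(n + δ)_H) / (s_M/(n + δ)_M) ]^2.
s_H/(n + δ)_H = 0.35/0.112 = 3.1250; s_M/(n + δ)_M = 0.39/0.112 = 3.4821.
Ratio = (3.1250/3.4821)^2 = 0.8974^2 ≈ 0.8053

k*_H / k*_M ≈ 0.805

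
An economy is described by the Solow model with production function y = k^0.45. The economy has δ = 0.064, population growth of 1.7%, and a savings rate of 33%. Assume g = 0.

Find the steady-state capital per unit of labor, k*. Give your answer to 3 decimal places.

k* = 12.857

Steady state requires s·f(k) = (n + δ)·k, i.e. s·k^α = (n + δ)·k.
Rearranging, k^(1−α) = s / (n + δ).
k^0.55 = 0.33 / (0.017 + 0.064) = 0.33 / 0.081 = 4.0741
k* = 4.0741^(1/0.55) ≈ 12.8573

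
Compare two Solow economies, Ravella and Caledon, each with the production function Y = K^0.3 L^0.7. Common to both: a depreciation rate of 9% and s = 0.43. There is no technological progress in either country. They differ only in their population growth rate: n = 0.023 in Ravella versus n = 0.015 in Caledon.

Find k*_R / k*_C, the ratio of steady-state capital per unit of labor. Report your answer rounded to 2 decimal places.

Steady-state k* = [s/(n + δ)]^(1/(1−α)), so the ratio is [ (s_R/(n + δ)_R) / (s_C/(n + δ)_C) ]^1.4286.
s_R/(n + δ)_R = 0.43/0.113 = 3.8053; s_C/(n + δ)_C = 0.43/0.105 = 4.0952.
Ratio = (3.8053/4.0952)^1.4286 = 0.9292^1.4286 ≈ 0.9004

k*_R / k*_C ≈ 0.90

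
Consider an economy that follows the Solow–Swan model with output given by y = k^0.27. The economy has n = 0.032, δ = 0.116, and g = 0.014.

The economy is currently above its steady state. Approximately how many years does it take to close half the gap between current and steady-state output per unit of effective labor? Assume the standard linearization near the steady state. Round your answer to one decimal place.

Near the steady state the convergence rate is λ = (1 − α)(n + g + δ).
λ = (1 − 0.27) × 0.162 = 0.73 × 0.162 = 0.11826
Half-life = ln 2 / λ = 0.6931 / 0.11826 ≈ 5.86 years

t_½ ≈ 5.9 years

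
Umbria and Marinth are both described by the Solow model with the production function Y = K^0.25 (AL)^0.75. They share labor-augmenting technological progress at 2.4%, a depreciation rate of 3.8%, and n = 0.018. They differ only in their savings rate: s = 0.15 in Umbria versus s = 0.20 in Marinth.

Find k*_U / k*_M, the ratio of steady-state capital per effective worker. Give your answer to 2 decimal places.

Steady-state k* = [s/(n + g + δ)]^(1/(1−α)), so the ratio is [ (s_U/(n + g + δ)_U) / (s_M/(n + g + δ)_M) ]^1.3333.
s_U/(n + g + δ)_U = 0.15/0.080 = 1.8750; s_M/(n + g + δ)_M = 0.20/0.080 = 2.5000.
Ratio = (1.8750/2.5000)^1.3333 = 0.7500^1.3333 ≈ 0.6814

ratio ≈ 0.68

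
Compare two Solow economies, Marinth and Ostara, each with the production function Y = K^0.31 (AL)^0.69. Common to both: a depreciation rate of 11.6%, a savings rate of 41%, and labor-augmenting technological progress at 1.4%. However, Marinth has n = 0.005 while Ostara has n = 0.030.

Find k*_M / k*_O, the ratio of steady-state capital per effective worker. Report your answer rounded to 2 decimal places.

Steady-state k* = [s/(n + g + δ)]^(1/(1−α)), so the ratio is [ (s_M/(n + g + δ)_M) / (s_O/(n + g + δ)_O) ]^1.4493.
s_M/(n + g + δ)_M = 0.41/0.135 = 3.0370; s_O/(n + g + δ)_O = 0.41/0.160 = 2.5625.
Ratio = (3.0370/2.5625)^1.4493 = 1.1852^1.4493 ≈ 1.2792

k*_M / k*_O ≈ 1.28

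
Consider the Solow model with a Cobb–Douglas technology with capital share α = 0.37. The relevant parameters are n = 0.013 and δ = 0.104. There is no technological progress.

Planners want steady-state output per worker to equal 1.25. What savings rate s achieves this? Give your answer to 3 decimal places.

s ≈ 0.171

In steady state, investment equals break-even investment: s·k^α = (n + δ)·k.
Since y* = [s/(n + δ)]^(α/(1−α)), we have s/(n + δ) = (y*)^((1−α)/α) = 1.25^1.7027 = 1.4622.
Therefore s = 1.4622 × (n + δ) = 1.4622 × 0.117 = 0.1711.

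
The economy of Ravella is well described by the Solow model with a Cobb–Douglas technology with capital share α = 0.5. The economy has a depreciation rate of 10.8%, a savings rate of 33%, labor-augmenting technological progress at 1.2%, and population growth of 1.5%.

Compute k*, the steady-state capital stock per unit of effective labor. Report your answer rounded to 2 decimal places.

k* ≈ 5.98

Steady state requires s·f(k) = (n + g + δ)·k, i.e. s·k^α = (n + g + δ)·k.
Rearranging, k^(1−α) = s / (n + g + δ).
k^0.5 = 0.33 / (0.015 + 0.012 + 0.108) = 0.33 / 0.135 = 2.4444
k* = 2.4444^(1/0.5) ≈ 5.9751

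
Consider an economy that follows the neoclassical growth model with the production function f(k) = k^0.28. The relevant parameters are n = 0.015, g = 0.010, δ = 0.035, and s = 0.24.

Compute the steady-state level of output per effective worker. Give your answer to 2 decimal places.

y* ≈ 1.71

In steady state, investment equals break-even investment: s·k^α = (n + g + δ)·k.
Dividing both sides by k: k^(1−α) = s / (n + g + δ).
k^0.72 = 0.24 / (0.015 + 0.010 + 0.035) = 0.24 / 0.060 = 4.0000
k* = 4.0000^(1/0.72) ≈ 6.8580
y* = (k*)^α = 6.8580^0.28 ≈ 1.7145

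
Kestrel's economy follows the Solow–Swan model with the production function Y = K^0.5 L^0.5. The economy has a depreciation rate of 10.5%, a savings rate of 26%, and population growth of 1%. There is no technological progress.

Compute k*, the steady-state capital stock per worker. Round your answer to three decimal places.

k* = 5.112

At the steady state, Δk = 0, so s·k^α = (n + δ)·k.
Rearranging, k^(1−α) = s / (n + δ).
k^0.5 = 0.26 / (0.010 + 0.105) = 0.26 / 0.115 = 2.2609
k* = 2.2609^(1/0.5) ≈ 5.1117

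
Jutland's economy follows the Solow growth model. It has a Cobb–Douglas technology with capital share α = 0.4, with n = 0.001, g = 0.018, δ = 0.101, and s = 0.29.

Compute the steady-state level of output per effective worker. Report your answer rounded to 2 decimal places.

y* = 1.80

At the steady state, Δk = 0, so s·k^α = (n + g + δ)·k.
Rearranging, k^(1−α) = s / (n + g + δ).
k^0.6 = 0.29 / (0.001 + 0.018 + 0.101) = 0.29 / 0.120 = 2.4167
k* = 2.4167^(1/0.6) ≈ 4.3522
y* = (k*)^α = 4.3522^0.4 ≈ 1.8009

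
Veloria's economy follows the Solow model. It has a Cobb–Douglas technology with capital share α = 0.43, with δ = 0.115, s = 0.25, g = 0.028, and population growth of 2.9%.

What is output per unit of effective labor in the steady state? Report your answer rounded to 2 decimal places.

y* = 1.33

Steady state requires s·f(k) = (n + g + δ)·k, i.e. s·k^α = (n + g + δ)·k.
Dividing both sides by k: k^(1−α) = s / (n + g + δ).
k^0.57 = 0.25 / (0.029 + 0.028 + 0.115) = 0.25 / 0.172 = 1.4535
k* = 1.4535^(1/0.57) ≈ 1.9273
y* = (k*)^α = 1.9273^0.43 ≈ 1.3260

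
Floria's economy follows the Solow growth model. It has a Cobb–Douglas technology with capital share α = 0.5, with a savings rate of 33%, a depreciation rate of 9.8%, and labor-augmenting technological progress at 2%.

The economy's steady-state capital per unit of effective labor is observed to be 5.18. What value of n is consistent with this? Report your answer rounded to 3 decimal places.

In steady state, investment equals break-even investment: s·k^α = (n + g + δ)·k.
So s / (n + g + δ) = (k*)^(1−α) = 5.18^0.5 = 2.2760.
Therefore n + g + δ = s / 2.2760 = 0.33 / 2.2760 = 0.1450, so n = 0.1450 − 0.118 = 0.0270.

n ≈ 0.027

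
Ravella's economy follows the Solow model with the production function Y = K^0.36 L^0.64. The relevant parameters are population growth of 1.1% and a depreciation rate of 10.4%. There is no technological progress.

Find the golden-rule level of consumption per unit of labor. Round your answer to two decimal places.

c_gold ≈ 1.22

At the golden rule, f'(k) = n + δ, so α·k^(α−1) = n + δ and k_gold = (α/(n + δ))^(1/(1−α)).
k_gold = (0.36/0.115)^(1/0.64) = 3.1304^1.5625 ≈ 5.9481
c_gold = f(k_gold) − (n + δ)·k_gold = 1.9001 − 0.115×5.9481 ≈ 1.2161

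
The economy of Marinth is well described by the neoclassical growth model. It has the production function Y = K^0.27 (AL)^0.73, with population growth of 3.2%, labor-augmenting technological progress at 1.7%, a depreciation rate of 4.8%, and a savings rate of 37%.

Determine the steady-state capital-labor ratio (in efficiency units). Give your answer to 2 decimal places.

k* ≈ 6.26

At the steady state, Δk = 0, so s·k^α = (n + g + δ)·k.
Dividing both sides by k: k^(1−α) = s / (n + g + δ).
k^0.73 = 0.37 / (0.032 + 0.017 + 0.048) = 0.37 / 0.097 = 3.8144
k* = 3.8144^(1/0.73) ≈ 6.2586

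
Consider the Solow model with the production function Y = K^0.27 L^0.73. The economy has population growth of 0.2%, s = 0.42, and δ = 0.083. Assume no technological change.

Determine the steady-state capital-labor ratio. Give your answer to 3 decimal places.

Steady state requires s·f(k) = (n + δ)·k, i.e. s·k^α = (n + δ)·k.
Rearranging, k^(1−α) = s / (n + δ).
k^0.73 = 0.42 / (0.002 + 0.083) = 0.42 / 0.085 = 4.9412
k* = 4.9412^(1/0.73) ≈ 8.9219

k* ≈ 8.922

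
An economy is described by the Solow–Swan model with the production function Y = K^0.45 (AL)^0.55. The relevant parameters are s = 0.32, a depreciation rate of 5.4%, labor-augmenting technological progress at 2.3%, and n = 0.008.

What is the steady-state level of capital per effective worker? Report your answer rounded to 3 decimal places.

k* = 11.137

In steady state, investment equals break-even investment: s·k^α = (n + g + δ)·k.
Rearranging, k^(1−α) = s / (n + g + δ).
k^0.55 = 0.32 / (0.008 + 0.023 + 0.054) = 0.32 / 0.085 = 3.7647
k* = 3.7647^(1/0.55) ≈ 11.1374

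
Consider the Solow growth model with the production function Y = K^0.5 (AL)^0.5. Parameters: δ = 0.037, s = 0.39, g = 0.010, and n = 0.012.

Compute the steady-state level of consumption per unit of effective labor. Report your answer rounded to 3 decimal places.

Steady state requires s·f(k) = (n + g + δ)·k, i.e. s·k^α = (n + g + δ)·k.
Dividing both sides by k: k^(1−α) = s / (n + g + δ).
k^0.5 = 0.39 / (0.012 + 0.010 + 0.037) = 0.39 / 0.059 = 6.6102
k* = 6.6102^(1/0.5) ≈ 43.6947
y* = (k*)^α = 43.6947^0.5 ≈ 6.6102
c* = (1 − s)·y* = (1 − 0.39) × 6.6102 ≈ 4.0322

c* = 4.032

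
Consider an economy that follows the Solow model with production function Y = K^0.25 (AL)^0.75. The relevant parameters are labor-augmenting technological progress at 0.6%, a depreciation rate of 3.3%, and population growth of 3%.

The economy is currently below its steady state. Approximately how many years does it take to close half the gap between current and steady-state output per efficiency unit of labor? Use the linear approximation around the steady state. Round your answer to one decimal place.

about 13.4 years

Near the steady state the convergence rate is λ = (1 − α)(n + g + δ).
λ = (1 − 0.25) × 0.069 = 0.75 × 0.069 = 0.05175
Half-life = ln 2 / λ = 0.6931 / 0.05175 ≈ 13.39 years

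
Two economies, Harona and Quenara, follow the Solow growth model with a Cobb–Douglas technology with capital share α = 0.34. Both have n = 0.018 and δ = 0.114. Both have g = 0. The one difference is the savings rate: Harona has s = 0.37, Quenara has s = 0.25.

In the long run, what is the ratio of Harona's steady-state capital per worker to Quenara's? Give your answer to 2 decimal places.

Steady-state k* = [s/(n + δ)]^(1/(1−α)), so the ratio is [ (s_H/(n + δ)_H) / (s_Q/(n + δ)_Q) ]^1.5152.
s_H/(n + δ)_H = 0.37/0.132 = 2.8030; s_Q/(n + δ)_Q = 0.25/0.132 = 1.8939.
Ratio = (2.8030/1.8939)^1.5152 = 1.4800^1.5152 ≈ 1.8113

k*_H / k*_Q ≈ 1.81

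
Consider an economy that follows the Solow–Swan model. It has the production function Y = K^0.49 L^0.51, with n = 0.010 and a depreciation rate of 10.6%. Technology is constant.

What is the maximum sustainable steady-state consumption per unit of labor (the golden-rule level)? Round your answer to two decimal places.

c_gold ≈ 2.04

At the golden rule, f'(k) = n + δ, so α·k^(α−1) = n + δ and k_gold = (α/(n + δ))^(1/(1−α)).
k_gold = (0.49/0.116)^(1/0.51) = 4.2241^1.9608 ≈ 16.8632
c_gold = f(k_gold) − (n + δ)·k_gold = 3.9921 − 0.116×16.8632 ≈ 2.0360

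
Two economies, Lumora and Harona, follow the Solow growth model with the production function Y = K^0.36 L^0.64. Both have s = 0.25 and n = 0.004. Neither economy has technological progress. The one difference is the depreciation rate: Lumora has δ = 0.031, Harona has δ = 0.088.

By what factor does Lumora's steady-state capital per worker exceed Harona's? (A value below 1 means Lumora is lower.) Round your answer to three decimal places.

ratio ≈ 4.527

Steady-state k* = [s/(n + δ)]^(1/(1−α)), so the ratio is [ (s_L/(n + δ)_L) / (s_H/(n + δ)_H) ]^1.5625.
s_L/(n + δ)_L = 0.25/0.035 = 7.1429; s_H/(n + δ)_H = 0.25/0.092 = 2.7174.
Ratio = (7.1429/2.7174)^1.5625 = 2.6286^1.5625 ≈ 4.5271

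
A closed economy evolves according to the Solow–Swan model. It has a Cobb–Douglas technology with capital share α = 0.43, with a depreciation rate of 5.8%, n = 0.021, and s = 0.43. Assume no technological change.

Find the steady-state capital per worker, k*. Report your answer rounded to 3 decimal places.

At the steady state, Δk = 0, so s·k^α = (n + δ)·k.
Rearranging, k^(1−α) = s / (n + δ).
k^0.57 = 0.43 / (0.021 + 0.058) = 0.43 / 0.079 = 5.4430
k* = 5.4430^(1/0.57) ≈ 19.5409

k* = 19.541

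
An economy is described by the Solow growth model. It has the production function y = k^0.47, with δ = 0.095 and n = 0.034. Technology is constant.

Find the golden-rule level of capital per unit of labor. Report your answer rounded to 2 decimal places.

The golden rule sets f'(k) = n + δ, i.e. α·k^(α−1) = n + δ.
So k^(1−α) = α / (n + δ) = 0.47 / 0.129 = 3.6434.
k_gold = 3.6434^(1/0.53) ≈ 11.4669

k_gold ≈ 11.47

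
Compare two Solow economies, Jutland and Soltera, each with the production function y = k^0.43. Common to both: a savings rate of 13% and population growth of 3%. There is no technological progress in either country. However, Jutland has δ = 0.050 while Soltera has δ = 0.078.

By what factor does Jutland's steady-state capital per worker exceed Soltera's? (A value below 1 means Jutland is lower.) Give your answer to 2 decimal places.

Steady-state k* = [s/(n + δ)]^(1/(1−α)), so the ratio is [ (s_J/(n + δ)_J) / (s_S/(n + δ)_S) ]^1.7544.
s_J/(n + δ)_J = 0.13/0.080 = 1.6250; s_S/(n + δ)_S = 0.13/0.108 = 1.2037.
Ratio = (1.6250/1.2037)^1.7544 = 1.3500^1.7544 ≈ 1.6930

k*_J / k*_S ≈ 1.69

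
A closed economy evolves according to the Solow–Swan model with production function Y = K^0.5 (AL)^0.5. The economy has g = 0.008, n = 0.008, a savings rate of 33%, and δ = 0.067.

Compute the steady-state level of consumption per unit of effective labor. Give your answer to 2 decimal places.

Steady state requires s·f(k) = (n + g + δ)·k, i.e. s·k^α = (n + g + δ)·k.
Dividing both sides by k: k^(1−α) = s / (n + g + δ).
k^0.5 = 0.33 / (0.008 + 0.008 + 0.067) = 0.33 / 0.083 = 3.9759
k* = 3.9759^(1/0.5) ≈ 15.8078
y* = (k*)^α = 15.8078^0.5 ≈ 3.9759
c* = (1 − s)·y* = (1 − 0.33) × 3.9759 ≈ 2.6639

c* = 2.66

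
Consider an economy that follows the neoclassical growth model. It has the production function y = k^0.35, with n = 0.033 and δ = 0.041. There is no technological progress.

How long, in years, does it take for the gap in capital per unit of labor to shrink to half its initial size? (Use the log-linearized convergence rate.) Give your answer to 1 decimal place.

Near the steady state the convergence rate is λ = (1 − α)(n + δ).
λ = (1 − 0.35) × 0.074 = 0.65 × 0.074 = 0.0481
Half-life = ln 2 / λ = 0.6931 / 0.0481 ≈ 14.41 years

half-life ≈ 14.4 years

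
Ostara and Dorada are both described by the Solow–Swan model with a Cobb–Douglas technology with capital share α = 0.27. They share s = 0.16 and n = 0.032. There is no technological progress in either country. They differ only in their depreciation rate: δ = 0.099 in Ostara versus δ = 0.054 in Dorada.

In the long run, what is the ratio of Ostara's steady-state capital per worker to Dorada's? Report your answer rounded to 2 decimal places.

Steady-state k* = [s/(n + δ)]^(1/(1−α)), so the ratio is [ (s_O/(n + δ)_O) / (s_D/(n + δ)_D) ]^1.3699.
s_O/(n + δ)_O = 0.16/0.131 = 1.2214; s_D/(n + δ)_D = 0.16/0.086 = 1.8605.
Ratio = (1.2214/1.8605)^1.3699 = 0.6565^1.3699 ≈ 0.5619

k*_O / k*_D ≈ 0.56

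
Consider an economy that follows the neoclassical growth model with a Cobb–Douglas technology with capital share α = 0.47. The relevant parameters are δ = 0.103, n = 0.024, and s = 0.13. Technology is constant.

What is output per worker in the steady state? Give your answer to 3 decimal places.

y* = 1.021

Steady state requires s·f(k) = (n + δ)·k, i.e. s·k^α = (n + δ)·k.
Dividing both sides by k: k^(1−α) = s / (n + δ).
k^0.53 = 0.13 / (0.024 + 0.103) = 0.13 / 0.127 = 1.0236
k* = 1.0236^(1/0.53) ≈ 1.0450
y* = (k*)^α = 1.0450^0.47 ≈ 1.0209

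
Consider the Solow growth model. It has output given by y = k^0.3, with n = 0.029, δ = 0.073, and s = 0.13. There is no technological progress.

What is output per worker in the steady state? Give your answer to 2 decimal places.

At the steady state, Δk = 0, so s·k^α = (n + δ)·k.
Dividing both sides by k: k^(1−α) = s / (n + δ).
k^0.7 = 0.13 / (0.029 + 0.073) = 0.13 / 0.102 = 1.2745
k* = 1.2745^(1/0.7) ≈ 1.4141
y* = (k*)^α = 1.4141^0.3 ≈ 1.1095

y* = 1.11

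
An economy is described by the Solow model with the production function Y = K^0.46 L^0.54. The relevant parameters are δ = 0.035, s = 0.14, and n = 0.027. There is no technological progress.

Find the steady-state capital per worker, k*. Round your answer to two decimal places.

k* ≈ 4.52

In steady state, investment equals break-even investment: s·k^α = (n + δ)·k.
Dividing both sides by k: k^(1−α) = s / (n + δ).
k^0.54 = 0.14 / (0.027 + 0.035) = 0.14 / 0.062 = 2.2581
k* = 2.2581^(1/0.54) ≈ 4.5194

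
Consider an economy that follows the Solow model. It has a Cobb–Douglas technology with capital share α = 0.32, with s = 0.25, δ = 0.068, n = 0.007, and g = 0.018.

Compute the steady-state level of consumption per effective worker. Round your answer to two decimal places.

c* ≈ 1.19

Steady state requires s·f(k) = (n + g + δ)·k, i.e. s·k^α = (n + g + δ)·k.
Rearranging, k^(1−α) = s / (n + g + δ).
k^0.68 = 0.25 / (0.007 + 0.018 + 0.068) = 0.25 / 0.093 = 2.6882
k* = 2.6882^(1/0.68) ≈ 4.2812
y* = (k*)^α = 4.2812^0.32 ≈ 1.5926
c* = (1 − s)·y* = (1 − 0.25) × 1.5926 ≈ 1.1945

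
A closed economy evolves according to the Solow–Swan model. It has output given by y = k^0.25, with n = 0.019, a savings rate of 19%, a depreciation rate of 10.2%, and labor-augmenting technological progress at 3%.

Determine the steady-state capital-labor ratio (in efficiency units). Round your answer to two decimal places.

k* ≈ 1.36

In steady state, investment equals break-even investment: s·k^α = (n + g + δ)·k.
Dividing both sides by k: k^(1−α) = s / (n + g + δ).
k^0.75 = 0.19 / (0.019 + 0.030 + 0.102) = 0.19 / 0.151 = 1.2583
k* = 1.2583^(1/0.75) ≈ 1.3585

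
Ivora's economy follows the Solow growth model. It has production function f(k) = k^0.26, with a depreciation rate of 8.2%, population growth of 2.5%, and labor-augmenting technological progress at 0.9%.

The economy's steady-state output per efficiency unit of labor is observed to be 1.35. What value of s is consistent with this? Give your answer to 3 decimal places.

s ≈ 0.273

Steady state requires s·f(k) = (n + g + δ)·k, i.e. s·k^α = (n + g + δ)·k.
Since y* = [s/(n + g + δ)]^(α/(1−α)), we have s/(n + g + δ) = (y*)^((1−α)/α) = 1.35^2.8462 = 2.3494.
Therefore s = 2.3494 × (n + g + δ) = 2.3494 × 0.116 = 0.2725.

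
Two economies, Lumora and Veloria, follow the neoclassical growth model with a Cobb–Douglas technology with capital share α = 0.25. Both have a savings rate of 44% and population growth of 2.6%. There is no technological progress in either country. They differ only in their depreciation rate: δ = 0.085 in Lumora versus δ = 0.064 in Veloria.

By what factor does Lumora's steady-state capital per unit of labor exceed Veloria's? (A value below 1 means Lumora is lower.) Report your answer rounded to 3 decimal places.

ratio ≈ 0.756

Steady-state k* = [s/(n + δ)]^(1/(1−α)), so the ratio is [ (s_L/(n + δ)_L) / (s_V/(n + δ)_V) ]^1.3333.
s_L/(n + δ)_L = 0.44/0.111 = 3.9640; s_V/(n + δ)_V = 0.44/0.090 = 4.8889.
Ratio = (3.9640/4.8889)^1.3333 = 0.8108^1.3333 ≈ 0.7561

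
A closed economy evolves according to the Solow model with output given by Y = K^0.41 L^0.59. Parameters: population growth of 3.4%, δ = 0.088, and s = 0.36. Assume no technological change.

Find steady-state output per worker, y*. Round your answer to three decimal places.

y* ≈ 2.121

At the steady state, Δk = 0, so s·k^α = (n + δ)·k.
Rearranging, k^(1−α) = s / (n + δ).
k^0.59 = 0.36 / (0.034 + 0.088) = 0.36 / 0.122 = 2.9508
k* = 2.9508^(1/0.59) ≈ 6.2590
y* = (k*)^α = 6.2590^0.41 ≈ 2.1211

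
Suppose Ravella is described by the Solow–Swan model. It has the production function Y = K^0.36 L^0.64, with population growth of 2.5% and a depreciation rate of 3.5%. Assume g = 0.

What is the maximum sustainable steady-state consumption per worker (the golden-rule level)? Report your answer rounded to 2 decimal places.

c_gold ≈ 1.75

At the golden rule, f'(k) = n + δ, so α·k^(α−1) = n + δ and k_gold = (α/(n + δ))^(1/(1−α)).
k_gold = (0.36/0.060)^(1/0.64) = 6.0000^1.5625 ≈ 16.4385
c_gold = f(k_gold) − (n + δ)·k_gold = 2.7397 − 0.060×16.4385 ≈ 1.7534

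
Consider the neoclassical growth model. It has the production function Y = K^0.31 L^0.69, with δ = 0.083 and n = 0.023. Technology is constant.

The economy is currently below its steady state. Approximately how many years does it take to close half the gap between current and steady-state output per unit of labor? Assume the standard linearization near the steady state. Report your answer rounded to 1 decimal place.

Near the steady state the convergence rate is λ = (1 − α)(n + δ).
λ = (1 − 0.31) × 0.106 = 0.69 × 0.106 = 0.07314
Half-life = ln 2 / λ = 0.6931 / 0.07314 ≈ 9.48 years

about 9.5 years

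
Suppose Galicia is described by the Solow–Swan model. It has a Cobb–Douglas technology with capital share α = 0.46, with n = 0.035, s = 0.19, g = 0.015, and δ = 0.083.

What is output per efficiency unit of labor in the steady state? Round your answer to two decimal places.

Steady state requires s·f(k) = (n + g + δ)·k, i.e. s·k^α = (n + g + δ)·k.
Rearranging, k^(1−α) = s / (n + g + δ).
k^0.54 = 0.19 / (0.035 + 0.015 + 0.083) = 0.19 / 0.133 = 1.4286
k* = 1.4286^(1/0.54) ≈ 1.9358
y* = (k*)^α = 1.9358^0.46 ≈ 1.3551

y* = 1.36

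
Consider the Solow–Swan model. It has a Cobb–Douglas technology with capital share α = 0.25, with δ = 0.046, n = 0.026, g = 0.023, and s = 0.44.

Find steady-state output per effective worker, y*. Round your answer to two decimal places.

y* ≈ 1.67

Steady state requires s·f(k) = (n + g + δ)·k, i.e. s·k^α = (n + g + δ)·k.
Rearranging, k^(1−α) = s / (n + g + δ).
k^0.75 = 0.44 / (0.026 + 0.023 + 0.046) = 0.44 / 0.095 = 4.6316
k* = 4.6316^(1/0.75) ≈ 7.7204
y* = (k*)^α = 7.7204^0.25 ≈ 1.6669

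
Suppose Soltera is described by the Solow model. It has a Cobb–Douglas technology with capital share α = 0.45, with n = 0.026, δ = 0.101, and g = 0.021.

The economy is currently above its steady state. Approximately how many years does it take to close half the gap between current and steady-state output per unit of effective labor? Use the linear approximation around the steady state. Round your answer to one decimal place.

about 8.5 years

Near the steady state the convergence rate is λ = (1 − α)(n + g + δ).
λ = (1 − 0.45) × 0.148 = 0.55 × 0.148 = 0.0814
Half-life = ln 2 / λ = 0.6931 / 0.0814 ≈ 8.51 years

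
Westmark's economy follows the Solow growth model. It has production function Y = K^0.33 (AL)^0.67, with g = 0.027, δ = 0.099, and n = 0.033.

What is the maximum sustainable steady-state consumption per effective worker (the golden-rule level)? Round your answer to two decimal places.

At the golden rule, f'(k) = n + g + δ, so α·k^(α−1) = n + g + δ and k_gold = (α/(n + g + δ))^(1/(1−α)).
k_gold = (0.33/0.159)^(1/0.67) = 2.0755^1.4925 ≈ 2.9738
c_gold = f(k_gold) − (n + g + δ)·k_gold = 1.4328 − 0.159×2.9738 ≈ 0.9600

c_gold ≈ 0.96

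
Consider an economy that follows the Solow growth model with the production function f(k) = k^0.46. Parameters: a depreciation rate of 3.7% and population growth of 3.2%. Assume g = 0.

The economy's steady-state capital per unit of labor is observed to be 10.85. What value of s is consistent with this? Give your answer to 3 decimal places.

Steady state requires s·f(k) = (n + δ)·k, i.e. s·k^α = (n + δ)·k.
So s / (n + δ) = (k*)^(1−α) = 10.85^0.54 = 3.6235.
Therefore s = 3.6235 × (n + δ) = 3.6235 × 0.069 = 0.2500.

s ≈ 0.250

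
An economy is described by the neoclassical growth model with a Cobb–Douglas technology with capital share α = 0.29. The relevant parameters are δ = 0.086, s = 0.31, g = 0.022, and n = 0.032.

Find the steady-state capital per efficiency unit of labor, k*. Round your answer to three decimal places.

Steady state requires s·f(k) = (n + g + δ)·k, i.e. s·k^α = (n + g + δ)·k.
Rearranging, k^(1−α) = s / (n + g + δ).
k^0.71 = 0.31 / (0.032 + 0.022 + 0.086) = 0.31 / 0.140 = 2.2143
k* = 2.2143^(1/0.71) ≈ 3.0637

k* = 3.064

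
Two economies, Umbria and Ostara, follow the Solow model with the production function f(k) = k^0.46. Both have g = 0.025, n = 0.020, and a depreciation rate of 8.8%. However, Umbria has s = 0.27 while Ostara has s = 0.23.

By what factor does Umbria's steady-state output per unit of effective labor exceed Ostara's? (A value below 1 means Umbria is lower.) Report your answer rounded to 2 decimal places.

Steady-state y* = [s/(n + g + δ)]^(α/(1−α)), so the ratio is [ (s_U/(n + g + δ)_U) / (s_O/(n + g + δ)_O) ]^0.8519.
s_U/(n + g + δ)_U = 0.27/0.133 = 2.0301; s_O/(n + g + δ)_O = 0.23/0.133 = 1.7293.
Ratio = (2.0301/1.7293)^0.8519 = 1.1739^0.8519 ≈ 1.1464

ratio ≈ 1.15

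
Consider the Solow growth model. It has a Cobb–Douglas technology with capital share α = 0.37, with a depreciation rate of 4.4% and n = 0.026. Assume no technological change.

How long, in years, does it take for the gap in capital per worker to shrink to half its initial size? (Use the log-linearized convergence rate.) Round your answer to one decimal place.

half-life ≈ 15.7 years

Near the steady state the convergence rate is λ = (1 − α)(n + δ).
λ = (1 − 0.37) × 0.070 = 0.63 × 0.070 = 0.0441
Half-life = ln 2 / λ = 0.6931 / 0.0441 ≈ 15.72 years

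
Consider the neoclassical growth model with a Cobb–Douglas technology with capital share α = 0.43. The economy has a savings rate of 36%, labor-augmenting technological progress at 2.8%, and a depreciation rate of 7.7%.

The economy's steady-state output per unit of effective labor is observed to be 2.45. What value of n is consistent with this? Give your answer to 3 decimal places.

In steady state, investment equals break-even investment: s·k^α = (n + g + δ)·k.
Since y* = [s/(n + g + δ)]^(α/(1−α)), we have s/(n + g + δ) = (y*)^((1−α)/α) = 2.45^1.3256 = 3.2800.
Therefore n + g + δ = s / 3.2800 = 0.36 / 3.2800 = 0.1098, so n = 0.1098 − 0.105 = 0.0048.

n ≈ 0.005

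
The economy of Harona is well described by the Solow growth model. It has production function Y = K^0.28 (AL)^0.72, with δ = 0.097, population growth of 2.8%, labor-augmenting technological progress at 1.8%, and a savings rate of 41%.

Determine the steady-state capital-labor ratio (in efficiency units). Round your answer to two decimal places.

In steady state, investment equals break-even investment: s·k^α = (n + g + δ)·k.
Dividing both sides by k: k^(1−α) = s / (n + g + δ).
k^0.72 = 0.41 / (0.028 + 0.018 + 0.097) = 0.41 / 0.143 = 2.8671
k* = 2.8671^(1/0.72) ≈ 4.3185

k* ≈ 4.32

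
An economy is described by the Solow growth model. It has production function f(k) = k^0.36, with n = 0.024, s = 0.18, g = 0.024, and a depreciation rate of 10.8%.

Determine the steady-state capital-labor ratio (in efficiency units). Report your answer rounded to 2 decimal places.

In steady state, investment equals break-even investment: s·k^α = (n + g + δ)·k.
Rearranging, k^(1−α) = s / (n + g + δ).
k^0.64 = 0.18 / (0.024 + 0.024 + 0.108) = 0.18 / 0.156 = 1.1538
k* = 1.1538^(1/0.64) ≈ 1.2505

k* ≈ 1.25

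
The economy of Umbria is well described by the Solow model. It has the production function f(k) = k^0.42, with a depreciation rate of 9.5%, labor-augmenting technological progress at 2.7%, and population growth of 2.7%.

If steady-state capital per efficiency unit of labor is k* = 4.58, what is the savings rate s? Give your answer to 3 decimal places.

s ≈ 0.360

Steady state requires s·f(k) = (n + g + δ)·k, i.e. s·k^α = (n + g + δ)·k.
So s / (n + g + δ) = (k*)^(1−α) = 4.58^0.58 = 2.4171.
Therefore s = 2.4171 × (n + g + δ) = 2.4171 × 0.149 = 0.3601.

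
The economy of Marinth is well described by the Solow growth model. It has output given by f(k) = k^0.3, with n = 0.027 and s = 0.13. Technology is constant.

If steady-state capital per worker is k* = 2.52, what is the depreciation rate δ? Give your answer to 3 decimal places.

δ ≈ 0.041

In steady state, investment equals break-even investment: s·k^α = (n + δ)·k.
So s / (n + δ) = (k*)^(1−α) = 2.52^0.7 = 1.9098.
Therefore n + δ = s / 1.9098 = 0.13 / 1.9098 = 0.0681, so δ = 0.0681 − 0.027 = 0.0411.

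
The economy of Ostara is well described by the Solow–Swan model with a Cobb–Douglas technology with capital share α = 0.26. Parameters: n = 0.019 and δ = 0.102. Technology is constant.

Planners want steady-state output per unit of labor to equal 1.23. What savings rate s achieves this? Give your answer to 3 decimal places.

s ≈ 0.218

At the steady state, Δk = 0, so s·k^α = (n + δ)·k.
Since y* = [s/(n + δ)]^(α/(1−α)), we have s/(n + δ) = (y*)^((1−α)/α) = 1.23^2.8462 = 1.8026.
Therefore s = 1.8026 × (n + δ) = 1.8026 × 0.121 = 0.2181.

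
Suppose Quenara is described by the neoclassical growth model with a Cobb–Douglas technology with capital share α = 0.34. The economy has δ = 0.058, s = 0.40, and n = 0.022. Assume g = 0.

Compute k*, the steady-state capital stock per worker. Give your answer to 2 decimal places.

At the steady state, Δk = 0, so s·k^α = (n + δ)·k.
Rearranging, k^(1−α) = s / (n + δ).
k^0.66 = 0.40 / (0.022 + 0.058) = 0.40 / 0.080 = 5.0000
k* = 5.0000^(1/0.66) ≈ 11.4563

k* ≈ 11.46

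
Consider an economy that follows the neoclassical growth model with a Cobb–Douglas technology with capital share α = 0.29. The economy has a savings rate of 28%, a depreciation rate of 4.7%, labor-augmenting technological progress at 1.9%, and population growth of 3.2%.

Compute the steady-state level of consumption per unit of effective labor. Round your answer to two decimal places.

c* = 1.11

At the steady state, Δk = 0, so s·k^α = (n + g + δ)·k.
Rearranging, k^(1−α) = s / (n + g + δ).
k^0.71 = 0.28 / (0.032 + 0.019 + 0.047) = 0.28 / 0.098 = 2.8571
k* = 2.8571^(1/0.71) ≈ 4.3868
y* = (k*)^α = 4.3868^0.29 ≈ 1.5354
c* = (1 − s)·y* = (1 − 0.28) × 1.5354 ≈ 1.1055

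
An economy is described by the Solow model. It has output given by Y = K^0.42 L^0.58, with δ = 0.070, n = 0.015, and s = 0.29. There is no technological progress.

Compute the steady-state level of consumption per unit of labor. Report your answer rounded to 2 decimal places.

At the steady state, Δk = 0, so s·k^α = (n + δ)·k.
Dividing both sides by k: k^(1−α) = s / (n + δ).
k^0.58 = 0.29 / (0.015 + 0.070) = 0.29 / 0.085 = 3.4118
k* = 3.4118^(1/0.58) ≈ 8.2973
y* = (k*)^α = 8.2973^0.42 ≈ 2.4319
c* = (1 − s)·y* = (1 − 0.29) × 2.4319 ≈ 1.7266

c* = 1.73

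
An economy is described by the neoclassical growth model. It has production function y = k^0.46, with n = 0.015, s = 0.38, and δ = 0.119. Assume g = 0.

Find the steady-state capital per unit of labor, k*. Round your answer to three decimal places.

At the steady state, Δk = 0, so s·k^α = (n + δ)·k.
Rearranging, k^(1−α) = s / (n + δ).
k^0.54 = 0.38 / (0.015 + 0.119) = 0.38 / 0.134 = 2.8358
k* = 2.8358^(1/0.54) ≈ 6.8911

k* = 6.891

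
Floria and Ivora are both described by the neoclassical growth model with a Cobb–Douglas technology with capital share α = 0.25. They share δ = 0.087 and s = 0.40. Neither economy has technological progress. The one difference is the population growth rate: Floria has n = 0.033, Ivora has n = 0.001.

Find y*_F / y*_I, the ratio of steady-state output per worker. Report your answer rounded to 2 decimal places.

Steady-state y* = [s/(n + δ)]^(α/(1−α)), so the ratio is [ (s_F/(n + δ)_F) / (s_I/(n + δ)_I) ]^0.3333.
s_F/(n + δ)_F = 0.40/0.120 = 3.3333; s_I/(n + δ)_I = 0.40/0.088 = 4.5455.
Ratio = (3.3333/4.5455)^0.3333 = 0.7333^0.3333 ≈ 0.9018

ratio ≈ 0.90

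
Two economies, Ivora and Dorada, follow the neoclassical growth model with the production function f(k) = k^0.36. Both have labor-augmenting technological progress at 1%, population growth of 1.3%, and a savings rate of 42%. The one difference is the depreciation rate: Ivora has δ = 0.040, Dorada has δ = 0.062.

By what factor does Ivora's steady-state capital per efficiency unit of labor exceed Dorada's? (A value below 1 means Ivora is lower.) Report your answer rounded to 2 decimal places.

Steady-state k* = [s/(n + g + δ)]^(1/(1−α)), so the ratio is [ (s_I/(n + g + δ)_I) / (s_D/(n + g + δ)_D) ]^1.5625.
s_I/(n + g + δ)_I = 0.42/0.063 = 6.6667; s_D/(n + g + δ)_D = 0.42/0.085 = 4.9412.
Ratio = (6.6667/4.9412)^1.5625 = 1.3492^1.5625 ≈ 1.5968

ratio ≈ 1.60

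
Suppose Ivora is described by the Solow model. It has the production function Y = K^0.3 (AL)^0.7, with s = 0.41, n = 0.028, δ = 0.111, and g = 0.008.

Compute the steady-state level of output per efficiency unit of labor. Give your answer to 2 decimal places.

y* = 1.55

Steady state requires s·f(k) = (n + g + δ)·k, i.e. s·k^α = (n + g + δ)·k.
Dividing both sides by k: k^(1−α) = s / (n + g + δ).
k^0.7 = 0.41 / (0.028 + 0.008 + 0.111) = 0.41 / 0.147 = 2.7891
k* = 2.7891^(1/0.7) ≈ 4.3289
y* = (k*)^α = 4.3289^0.3 ≈ 1.5521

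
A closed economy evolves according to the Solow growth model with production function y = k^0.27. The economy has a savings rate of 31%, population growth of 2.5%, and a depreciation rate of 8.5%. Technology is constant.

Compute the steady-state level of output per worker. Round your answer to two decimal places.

y* ≈ 1.47

In steady state, investment equals break-even investment: s·k^α = (n + δ)·k.
Rearranging, k^(1−α) = s / (n + δ).
k^0.73 = 0.31 / (0.025 + 0.085) = 0.31 / 0.110 = 2.8182
k* = 2.8182^(1/0.73) ≈ 4.1343
y* = (k*)^α = 4.1343^0.27 ≈ 1.4670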